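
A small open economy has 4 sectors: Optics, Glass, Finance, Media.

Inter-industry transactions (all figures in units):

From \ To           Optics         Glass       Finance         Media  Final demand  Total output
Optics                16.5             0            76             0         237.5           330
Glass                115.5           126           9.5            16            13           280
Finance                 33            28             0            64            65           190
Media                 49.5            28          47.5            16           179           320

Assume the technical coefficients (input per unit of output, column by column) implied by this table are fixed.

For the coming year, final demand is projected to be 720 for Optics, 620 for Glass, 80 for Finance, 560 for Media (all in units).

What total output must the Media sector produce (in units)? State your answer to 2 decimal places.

x_4 = 1107.68

Technical coefficients a_ij = z_ij / X_j:
  a_11 = 16.5/330 = 0.05, a_21 = 115.5/330 = 0.35, a_31 = 33/330 = 0.10, a_41 = 49.5/330 = 0.15
  a_12 = 0/280 = 0.00, a_22 = 126/280 = 0.45, a_32 = 28/280 = 0.10, a_42 = 28/280 = 0.10
  a_13 = 76/190 = 0.40, a_23 = 9.5/190 = 0.05, a_33 = 0/190 = 0.00, a_43 = 47.5/190 = 0.25
  a_14 = 0/320 = 0.00, a_24 = 16/320 = 0.05, a_34 = 64/320 = 0.20, a_44 = 16/320 = 0.05
I − A =
  [   0.95     0.00    -0.40     0.00]
  [  -0.35     0.55    -0.05    -0.05]
  [  -0.10    -0.10     1.00    -0.20]
  [  -0.15    -0.10    -0.25     0.95]
Compute the cofactors C_ij = (−1)^(i+j)·(3×3 minor ij) of I−A; the adjugate is their transpose:
adj(I−A) = Cᵀ =
  [ 0.483000   0.046000   0.207000   0.046000]
  [ 0.330000   0.805000   0.193000   0.083000]
  [ 0.109250   0.109250   0.491625   0.109250]
  [ 0.139750   0.120750   0.182375   0.481750]
det(I−A) = Σ_j (I−A)_1j·C_1j = (0.95)(0.483000) + (0.00)(0.330000) + (-0.40)(0.109250) + (0.00)(0.139750) = 0.41515
(I − A)⁻¹ = adj(I−A) / det(I−A) ≈
  [   1.1634     0.1108     0.4986     0.1108]
  [   0.7949     1.9391     0.4649     0.1999]
  [   0.2632     0.2632     1.1842     0.2632]
  [   0.3366     0.2909     0.4393     1.1604]
x = (I − A)⁻¹ d = adj(I−A)·d / det(I−A), with det(I−A) = 0.41515:
  x_1 = (0.483000·720 + 0.046000·620 + 0.207000·80 + 0.046000·560) / 0.41515 = 418.60 / 0.41515 ≈ 1008.31
  x_2 = (0.330000·720 + 0.805000·620 + 0.193000·80 + 0.083000·560) / 0.41515 = 798.62 / 0.41515 ≈ 1923.69
  x_3 = (0.109250·720 + 0.109250·620 + 0.491625·80 + 0.109250·560) / 0.41515 = 246.905 / 0.41515 ≈ 594.74
  x_4 = (0.139750·720 + 0.120750·620 + 0.182375·80 + 0.481750·560) / 0.41515 = 459.855 / 0.41515 ≈ 1107.68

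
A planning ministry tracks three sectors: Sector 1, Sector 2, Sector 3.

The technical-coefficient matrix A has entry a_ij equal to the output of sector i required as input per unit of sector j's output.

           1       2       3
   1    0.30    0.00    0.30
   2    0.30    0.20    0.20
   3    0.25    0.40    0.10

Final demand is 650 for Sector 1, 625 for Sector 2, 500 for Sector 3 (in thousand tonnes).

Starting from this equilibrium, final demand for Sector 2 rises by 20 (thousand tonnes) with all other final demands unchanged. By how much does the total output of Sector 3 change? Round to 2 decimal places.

I − A =
  [   0.70     0.00    -0.30]
  [  -0.30     0.80    -0.20]
  [  -0.25    -0.40     0.90]
Cofactors of I−A, C_ij = (−1)^(i+j)·(minor ij) (rows/columns in the sector order above):
  C_11 = (0.80)(0.90) − (-0.20)(-0.40) = 0.6400
  C_12 = −[(-0.30)(0.90) − (-0.20)(-0.25)] = 0.3200
  C_13 = (-0.30)(-0.40) − (0.80)(-0.25) = 0.3200
  C_21 = −[(0.00)(0.90) − (-0.30)(-0.40)] = 0.1200
  C_22 = (0.70)(0.90) − (-0.30)(-0.25) = 0.5550
  C_23 = −[(0.70)(-0.40) − (0.00)(-0.25)] = 0.2800
  C_31 = (0.00)(-0.20) − (-0.30)(0.80) = 0.2400
  C_32 = −[(0.70)(-0.20) − (-0.30)(-0.30)] = 0.2300
  C_33 = (0.70)(0.80) − (0.00)(-0.30) = 0.5600
det(I−A) = Σ_j (I−A)_1j·C_1j = (0.70)(0.6400) + (0.00)(0.3200) + (-0.30)(0.3200) = 0.3520
adj(I−A) = Cᵀ =
  [ 0.6400   0.1200   0.2400]
  [ 0.3200   0.5550   0.2300]
  [ 0.3200   0.2800   0.5600]
(I − A)⁻¹ = adj(I−A) / det(I−A) ≈
  [   1.8182     0.3409     0.6818]
  [   0.9091     1.5767     0.6534]
  [   0.9091     0.7955     1.5909]
Δx = (I − A)⁻¹ Δd with Δd having +20 in the Sector 2 component and 0 elsewhere.
So Δx_3 = L_32 · (+20), where L_32 = adj(I−A)_32 / det(I−A) = 0.2800 / 0.3520.
Δx_3 = 0.2800 × (+20) / 0.3520 = 5.60 / 0.3520 ≈ 15.91.

Δx_3 = 15.91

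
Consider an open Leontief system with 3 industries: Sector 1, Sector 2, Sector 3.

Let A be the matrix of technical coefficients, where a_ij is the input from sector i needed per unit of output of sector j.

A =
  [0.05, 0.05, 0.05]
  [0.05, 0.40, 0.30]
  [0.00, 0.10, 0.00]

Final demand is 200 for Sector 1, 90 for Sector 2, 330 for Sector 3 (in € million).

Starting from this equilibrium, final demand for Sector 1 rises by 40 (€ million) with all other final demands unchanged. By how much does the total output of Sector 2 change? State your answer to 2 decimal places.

I − A =
  [   0.95    -0.05    -0.05]
  [  -0.05     0.60    -0.30]
  [   0.00    -0.10     1.00]
Cofactors of I−A, C_ij = (−1)^(i+j)·(minor ij) (rows/columns in the sector order above):
  C_11 = (0.60)(1.00) − (-0.30)(-0.10) = 0.5700
  C_12 = −[(-0.05)(1.00) − (-0.30)(0.00)] = 0.0500
  C_13 = (-0.05)(-0.10) − (0.60)(0.00) = 0.0050
  C_21 = −[(-0.05)(1.00) − (-0.05)(-0.10)] = 0.0550
  C_22 = (0.95)(1.00) − (-0.05)(0.00) = 0.9500
  C_23 = −[(0.95)(-0.10) − (-0.05)(0.00)] = 0.0950
  C_31 = (-0.05)(-0.30) − (-0.05)(0.60) = 0.0450
  C_32 = −[(0.95)(-0.30) − (-0.05)(-0.05)] = 0.2875
  C_33 = (0.95)(0.60) − (-0.05)(-0.05) = 0.5675
det(I−A) = Σ_j (I−A)_1j·C_1j = (0.95)(0.5700) + (-0.05)(0.0500) + (-0.05)(0.0050) = 0.53875
adj(I−A) = Cᵀ =
  [ 0.5700   0.0550   0.0450]
  [ 0.0500   0.9500   0.2875]
  [ 0.0050   0.0950   0.5675]
(I − A)⁻¹ = adj(I−A) / det(I−A) ≈
  [   1.0580     0.1021     0.0835]
  [   0.0928     1.7633     0.5336]
  [   0.0093     0.1763     1.0534]
Δx = (I − A)⁻¹ Δd with Δd having +40 in the Sector 1 component and 0 elsewhere.
So Δx_2 = L_21 · (+40), where L_21 = adj(I−A)_21 / det(I−A) = 0.0500 / 0.53875.
Δx_2 = 0.0500 × (+40) / 0.53875 = 2.00 / 0.53875 ≈ 3.71.

Δx_2 = 3.71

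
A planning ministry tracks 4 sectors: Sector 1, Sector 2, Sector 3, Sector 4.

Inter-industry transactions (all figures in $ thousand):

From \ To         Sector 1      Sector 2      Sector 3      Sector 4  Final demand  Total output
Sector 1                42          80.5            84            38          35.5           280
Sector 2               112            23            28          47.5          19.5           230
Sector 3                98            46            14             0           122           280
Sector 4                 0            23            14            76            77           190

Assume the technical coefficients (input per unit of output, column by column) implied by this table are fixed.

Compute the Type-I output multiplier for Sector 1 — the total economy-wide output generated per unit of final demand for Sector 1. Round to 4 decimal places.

m_1 = 4.3464

Technical coefficients a_ij = z_ij / X_j:
  a_11 = 42/280 = 0.15, a_21 = 112/280 = 0.40, a_31 = 98/280 = 0.35, a_41 = 0/280 = 0.00
  a_12 = 80.5/230 = 0.35, a_22 = 23/230 = 0.10, a_32 = 46/230 = 0.20, a_42 = 23/230 = 0.10
  a_13 = 84/280 = 0.30, a_23 = 28/280 = 0.10, a_33 = 14/280 = 0.05, a_43 = 14/280 = 0.05
  a_14 = 38/190 = 0.20, a_24 = 47.5/190 = 0.25, a_34 = 0/190 = 0.00, a_44 = 76/190 = 0.40
I − A =
  [   0.85    -0.35    -0.30    -0.20]
  [  -0.40     0.90    -0.10    -0.25]
  [  -0.35    -0.20     0.95     0.00]
  [   0.00    -0.10    -0.05     0.60]
Compute the cofactors C_ij = (−1)^(i+j)·(3×3 minor ij) of I−A; the adjugate is their transpose:
adj(I−A) = Cᵀ =
  [ 0.474750   0.256500   0.190875   0.265125]
  [ 0.253375   0.418000   0.137625   0.258625]
  [ 0.228250   0.182500   0.345750   0.152125]
  [ 0.061250   0.084875   0.051750   0.446000]
det(I−A) = Σ_j (I−A)_1j·C_1j = (0.85)(0.474750) + (-0.35)(0.253375) + (-0.30)(0.228250) + (-0.20)(0.061250) = 0.23413125
(I − A)⁻¹ = adj(I−A) / det(I−A) ≈
  [   2.02771     1.09554     0.81525     1.13238]
  [   1.08219     1.78532     0.58781     1.10462]
  [   0.97488     0.77948     1.47674     0.64974]
  [   0.26161     0.36251     0.22103     1.90491]
The output multiplier for sector j is the column-j sum of the Leontief inverse (I − A)⁻¹ = adj(I−A) / det(I−A).
Column 1 of adj(I−A): (0.474750, 0.253375, 0.228250, 0.061250); det(I−A) = 0.23413125.
m_1 = (0.474750 + 0.253375 + 0.228250 + 0.061250) / 0.23413125 = 1.017625 / 0.23413125 ≈ 4.3464.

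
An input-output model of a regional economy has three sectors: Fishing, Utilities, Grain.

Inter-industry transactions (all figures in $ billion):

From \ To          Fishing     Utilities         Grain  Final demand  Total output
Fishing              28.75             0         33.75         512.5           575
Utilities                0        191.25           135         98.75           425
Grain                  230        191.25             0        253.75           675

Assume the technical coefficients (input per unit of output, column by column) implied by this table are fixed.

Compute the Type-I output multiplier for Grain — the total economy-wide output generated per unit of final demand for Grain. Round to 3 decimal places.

m_3 = 1.737

Technical coefficients a_ij = z_ij / X_j:
  a_11 = 28.75/575 = 0.05, a_21 = 0/575 = 0.00, a_31 = 230/575 = 0.40
  a_12 = 0/425 = 0.00, a_22 = 191.25/425 = 0.45, a_32 = 191.25/425 = 0.45
  a_13 = 33.75/675 = 0.05, a_23 = 135/675 = 0.20, a_33 = 0/675 = 0.00
I − A =
  [   0.95     0.00    -0.05]
  [   0.00     0.55    -0.20]
  [  -0.40    -0.45     1.00]
Cofactors of I−A, C_ij = (−1)^(i+j)·(minor ij) (rows/columns in the sector order above):
  C_11 = (0.55)(1.00) − (-0.20)(-0.45) = 0.4600
  C_12 = −[(0.00)(1.00) − (-0.20)(-0.40)] = 0.0800
  C_13 = (0.00)(-0.45) − (0.55)(-0.40) = 0.2200
  C_21 = −[(0.00)(1.00) − (-0.05)(-0.45)] = 0.0225
  C_22 = (0.95)(1.00) − (-0.05)(-0.40) = 0.9300
  C_23 = −[(0.95)(-0.45) − (0.00)(-0.40)] = 0.4275
  C_31 = (0.00)(-0.20) − (-0.05)(0.55) = 0.0275
  C_32 = −[(0.95)(-0.20) − (-0.05)(0.00)] = 0.1900
  C_33 = (0.95)(0.55) − (0.00)(0.00) = 0.5225
det(I−A) = Σ_j (I−A)_1j·C_1j = (0.95)(0.4600) + (0.00)(0.0800) + (-0.05)(0.2200) = 0.4260
adj(I−A) = Cᵀ =
  [ 0.4600   0.0225   0.0275]
  [ 0.0800   0.9300   0.1900]
  [ 0.2200   0.4275   0.5225]
(I − A)⁻¹ = adj(I−A) / det(I−A) ≈
  [   1.0798     0.0528     0.0646]
  [   0.1878     2.1831     0.4460]
  [   0.5164     1.0035     1.2265]
The output multiplier for sector j is the column-j sum of the Leontief inverse (I − A)⁻¹ = adj(I−A) / det(I−A).
Column 3 of adj(I−A): (0.0275, 0.1900, 0.5225); det(I−A) = 0.4260.
m_3 = (0.0275 + 0.1900 + 0.5225) / 0.4260 = 0.74 / 0.4260 ≈ 1.737.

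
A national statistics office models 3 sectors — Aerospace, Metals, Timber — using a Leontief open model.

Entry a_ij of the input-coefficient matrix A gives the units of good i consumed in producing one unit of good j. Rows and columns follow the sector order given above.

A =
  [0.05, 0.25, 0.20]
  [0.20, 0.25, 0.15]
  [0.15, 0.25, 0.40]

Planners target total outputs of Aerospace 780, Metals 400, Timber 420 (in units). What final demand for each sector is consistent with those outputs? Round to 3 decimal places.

d_A = 557.000, d_M = 81.000, d_T = 35.000

I − A =
  [   0.95    -0.25    -0.20]
  [  -0.20     0.75    -0.15]
  [  -0.15    -0.25     0.60]
d = (I − A) x:
  d_A = (+0.95)·780 + (-0.25)·400 + (-0.20)·420 = 557.000
  d_M = (-0.20)·780 + (+0.75)·400 + (-0.15)·420 = 81.000
  d_T = (-0.15)·780 + (-0.25)·400 + (+0.60)·420 = 35.000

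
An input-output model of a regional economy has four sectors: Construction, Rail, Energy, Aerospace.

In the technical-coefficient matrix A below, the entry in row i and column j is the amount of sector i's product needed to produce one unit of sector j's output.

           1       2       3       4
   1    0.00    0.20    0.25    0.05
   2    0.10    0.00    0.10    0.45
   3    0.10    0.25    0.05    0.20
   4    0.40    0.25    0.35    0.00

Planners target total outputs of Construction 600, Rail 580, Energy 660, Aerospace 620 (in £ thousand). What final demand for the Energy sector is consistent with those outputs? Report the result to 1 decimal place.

d_3 = 298.0

I − A =
  [   1.00    -0.20    -0.25    -0.05]
  [  -0.10     1.00    -0.10    -0.45]
  [  -0.10    -0.25     0.95    -0.20]
  [  -0.40    -0.25    -0.35     1.00]
d = (I − A) x:
  d_1 = (+1.00)·600 + (-0.20)·580 + (-0.25)·660 + (-0.05)·620 = 288.0
  d_2 = (-0.10)·600 + (+1.00)·580 + (-0.10)·660 + (-0.45)·620 = 175.0
  d_3 = (-0.10)·600 + (-0.25)·580 + (+0.95)·660 + (-0.20)·620 = 298.0
  d_4 = (-0.40)·600 + (-0.25)·580 + (-0.35)·660 + (+1.00)·620 = 4.0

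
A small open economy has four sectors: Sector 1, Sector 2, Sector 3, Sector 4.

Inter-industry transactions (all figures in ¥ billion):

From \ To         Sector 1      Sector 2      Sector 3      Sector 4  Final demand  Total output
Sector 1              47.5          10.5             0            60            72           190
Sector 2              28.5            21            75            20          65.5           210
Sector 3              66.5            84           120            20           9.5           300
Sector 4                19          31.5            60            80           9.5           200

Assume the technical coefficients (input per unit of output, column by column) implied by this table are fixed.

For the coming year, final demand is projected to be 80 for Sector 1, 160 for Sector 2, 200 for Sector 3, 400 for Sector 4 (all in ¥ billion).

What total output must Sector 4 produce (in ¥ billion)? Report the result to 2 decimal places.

Technical coefficients a_ij = z_ij / X_j:
  a_11 = 47.5/190 = 0.25, a_21 = 28.5/190 = 0.15, a_31 = 66.5/190 = 0.35, a_41 = 19/190 = 0.10
  a_12 = 10.5/210 = 0.05, a_22 = 21/210 = 0.10, a_32 = 84/210 = 0.40, a_42 = 31.5/210 = 0.15
  a_13 = 0/300 = 0.00, a_23 = 75/300 = 0.25, a_33 = 120/300 = 0.40, a_43 = 60/300 = 0.20
  a_14 = 60/200 = 0.30, a_24 = 20/200 = 0.10, a_34 = 20/200 = 0.10, a_44 = 80/200 = 0.40
I − A =
  [   0.75    -0.05     0.00    -0.30]
  [  -0.15     0.90    -0.25    -0.10]
  [  -0.35    -0.40     0.60    -0.10]
  [  -0.10    -0.15    -0.20     0.60]
Compute the cofactors C_ij = (−1)^(i+j)·(3×3 minor ij) of I−A; the adjugate is their transpose:
adj(I−A) = Cᵀ =
  [ 0.225250   0.068000   0.073750   0.136250]
  [ 0.119000   0.216000   0.129000   0.117000]
  [ 0.235000   0.206000   0.355000   0.211000]
  [ 0.145625   0.134000   0.162875   0.321125]
det(I−A) = Σ_j (I−A)_1j·C_1j = (0.75)(0.225250) + (-0.05)(0.119000) + (0.00)(0.235000) + (-0.30)(0.145625) = 0.1193
(I − A)⁻¹ = adj(I−A) / det(I−A) ≈
  [   1.8881     0.5700     0.6182     1.1421]
  [   0.9975     1.8106     1.0813     0.9807]
  [   1.9698     1.7267     2.9757     1.7687]
  [   1.2207     1.1232     1.3653     2.6917]
x = (I − A)⁻¹ d = adj(I−A)·d / det(I−A), with det(I−A) = 0.1193:
  x_1 = (0.225250·80 + 0.068000·160 + 0.073750·200 + 0.136250·400) / 0.1193 = 98.15 / 0.1193 ≈ 822.72
  x_2 = (0.119000·80 + 0.216000·160 + 0.129000·200 + 0.117000·400) / 0.1193 = 116.68 / 0.1193 ≈ 978.04
  x_3 = (0.235000·80 + 0.206000·160 + 0.355000·200 + 0.211000·400) / 0.1193 = 207.16 / 0.1193 ≈ 1736.46
  x_4 = (0.145625·80 + 0.134000·160 + 0.162875·200 + 0.321125·400) / 0.1193 = 194.115 / 0.1193 ≈ 1627.12

x_4 = 1627.12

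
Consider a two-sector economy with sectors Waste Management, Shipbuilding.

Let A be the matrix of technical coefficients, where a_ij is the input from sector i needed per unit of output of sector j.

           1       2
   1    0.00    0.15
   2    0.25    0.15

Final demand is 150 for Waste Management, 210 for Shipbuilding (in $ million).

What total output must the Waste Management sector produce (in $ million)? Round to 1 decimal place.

x_1 = 195.7

I − A =
  [   1.00    -0.15]
  [  -0.25     0.85]
det(I−A) = (1.00)(0.85) − (-0.15)(-0.25) = 0.8125
adj(I−A) = [[0.85, 0.15], [0.25, 1.00]]
(I − A)⁻¹ = adj(I−A) / det(I−A) ≈
  [   1.0462     0.1846]
  [   0.3077     1.2308]
x = (I − A)⁻¹ d = adj(I−A)·d / det(I−A), with det(I−A) = 0.8125:
  x_1 = (0.85·150 + 0.15·210) / 0.8125 = 159.00 / 0.8125 ≈ 195.7
  x_2 = (0.25·150 + 1.00·210) / 0.8125 = 247.50 / 0.8125 ≈ 304.6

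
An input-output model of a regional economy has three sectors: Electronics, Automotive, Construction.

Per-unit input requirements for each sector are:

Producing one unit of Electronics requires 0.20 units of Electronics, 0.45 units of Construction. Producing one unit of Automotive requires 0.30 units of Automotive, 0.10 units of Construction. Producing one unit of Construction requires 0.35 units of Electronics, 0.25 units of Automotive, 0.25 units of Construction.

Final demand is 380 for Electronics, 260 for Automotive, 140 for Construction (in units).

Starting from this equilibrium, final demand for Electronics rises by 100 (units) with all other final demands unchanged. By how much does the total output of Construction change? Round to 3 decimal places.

I − A =
  [   0.80     0.00    -0.35]
  [   0.00     0.70    -0.25]
  [  -0.45    -0.10     0.75]
Cofactors of I−A, C_ij = (−1)^(i+j)·(minor ij) (rows/columns in the sector order above):
  C_11 = (0.70)(0.75) − (-0.25)(-0.10) = 0.5000
  C_12 = −[(0.00)(0.75) − (-0.25)(-0.45)] = 0.1125
  C_13 = (0.00)(-0.10) − (0.70)(-0.45) = 0.3150
  C_21 = −[(0.00)(0.75) − (-0.35)(-0.10)] = 0.0350
  C_22 = (0.80)(0.75) − (-0.35)(-0.45) = 0.4425
  C_23 = −[(0.80)(-0.10) − (0.00)(-0.45)] = 0.0800
  C_31 = (0.00)(-0.25) − (-0.35)(0.70) = 0.2450
  C_32 = −[(0.80)(-0.25) − (-0.35)(0.00)] = 0.2000
  C_33 = (0.80)(0.70) − (0.00)(0.00) = 0.5600
det(I−A) = Σ_j (I−A)_1j·C_1j = (0.80)(0.5000) + (0.00)(0.1125) + (-0.35)(0.3150) = 0.28975
adj(I−A) = Cᵀ =
  [ 0.5000   0.0350   0.2450]
  [ 0.1125   0.4425   0.2000]
  [ 0.3150   0.0800   0.5600]
(I − A)⁻¹ = adj(I−A) / det(I−A) ≈
  [   1.7256     0.1208     0.8456]
  [   0.3883     1.5272     0.6903]
  [   1.0871     0.2761     1.9327]
Δx = (I − A)⁻¹ Δd with Δd having +100 in the Electronics component and 0 elsewhere.
So Δx_3 = L_31 · (+100), where L_31 = adj(I−A)_31 / det(I−A) = 0.3150 / 0.28975.
Δx_3 = 0.3150 × (+100) / 0.28975 = 31.50 / 0.28975 ≈ 108.714.

Δx_3 = 108.714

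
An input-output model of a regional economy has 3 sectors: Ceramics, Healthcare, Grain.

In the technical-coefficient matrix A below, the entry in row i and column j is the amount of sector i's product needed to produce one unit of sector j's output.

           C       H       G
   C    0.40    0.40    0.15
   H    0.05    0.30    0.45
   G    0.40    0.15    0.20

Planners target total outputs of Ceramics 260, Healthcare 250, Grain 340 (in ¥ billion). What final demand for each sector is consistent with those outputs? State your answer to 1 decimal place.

I − A =
  [   0.60    -0.40    -0.15]
  [  -0.05     0.70    -0.45]
  [  -0.40    -0.15     0.80]
d = (I − A) x:
  d_C = (+0.60)·260 + (-0.40)·250 + (-0.15)·340 = 5.0
  d_H = (-0.05)·260 + (+0.70)·250 + (-0.45)·340 = 9.0
  d_G = (-0.40)·260 + (-0.15)·250 + (+0.80)·340 = 130.5

d_C = 5.0, d_H = 9.0, d_G = 130.5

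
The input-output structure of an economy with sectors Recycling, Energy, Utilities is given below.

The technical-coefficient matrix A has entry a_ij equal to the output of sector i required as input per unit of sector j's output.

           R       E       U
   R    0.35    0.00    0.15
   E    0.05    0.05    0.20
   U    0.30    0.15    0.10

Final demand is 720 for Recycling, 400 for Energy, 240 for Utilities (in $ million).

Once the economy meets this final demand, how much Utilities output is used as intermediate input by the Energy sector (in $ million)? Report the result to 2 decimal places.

z_UE = 98.89

I − A =
  [   0.65     0.00    -0.15]
  [  -0.05     0.95    -0.20]
  [  -0.30    -0.15     0.90]
Cofactors of I−A, C_ij = (−1)^(i+j)·(minor ij) (rows/columns in the sector order above):
  C_11 = (0.95)(0.90) − (-0.20)(-0.15) = 0.8250
  C_12 = −[(-0.05)(0.90) − (-0.20)(-0.30)] = 0.1050
  C_13 = (-0.05)(-0.15) − (0.95)(-0.30) = 0.2925
  C_21 = −[(0.00)(0.90) − (-0.15)(-0.15)] = 0.0225
  C_22 = (0.65)(0.90) − (-0.15)(-0.30) = 0.5400
  C_23 = −[(0.65)(-0.15) − (0.00)(-0.30)] = 0.0975
  C_31 = (0.00)(-0.20) − (-0.15)(0.95) = 0.1425
  C_32 = −[(0.65)(-0.20) − (-0.15)(-0.05)] = 0.1375
  C_33 = (0.65)(0.95) − (0.00)(-0.05) = 0.6175
det(I−A) = Σ_j (I−A)_1j·C_1j = (0.65)(0.8250) + (0.00)(0.1050) + (-0.15)(0.2925) = 0.492375
adj(I−A) = Cᵀ =
  [ 0.8250   0.0225   0.1425]
  [ 0.1050   0.5400   0.1375]
  [ 0.2925   0.0975   0.6175]
(I − A)⁻¹ = adj(I−A) / det(I−A) ≈
  [   1.6756     0.0457     0.2894]
  [   0.2133     1.0967     0.2793]
  [   0.5941     0.1980     1.2541]
First solve x = (I − A)⁻¹ d = adj(I−A)·d / det(I−A); in particular x_E = (0.1050·720 + 0.5400·400 + 0.1375·240) / 0.492375 = 324.60 / 0.492375 ≈ 659.2536.
Intermediate flow from U to E: z_UE = a_UE · x_E = 0.15 × 324.60 / 0.492375 = 48.69 / 0.492375 ≈ 98.89.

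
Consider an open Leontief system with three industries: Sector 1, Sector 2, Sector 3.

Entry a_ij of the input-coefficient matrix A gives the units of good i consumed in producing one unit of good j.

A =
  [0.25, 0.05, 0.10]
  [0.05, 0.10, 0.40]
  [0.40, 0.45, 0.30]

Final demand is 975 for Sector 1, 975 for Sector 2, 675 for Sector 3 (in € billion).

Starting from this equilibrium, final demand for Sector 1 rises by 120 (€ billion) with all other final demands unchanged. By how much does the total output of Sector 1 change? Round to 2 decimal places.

Δx_1 = 186.53

I − A =
  [   0.75    -0.05    -0.10]
  [  -0.05     0.90    -0.40]
  [  -0.40    -0.45     0.70]
Cofactors of I−A, C_ij = (−1)^(i+j)·(minor ij) (rows/columns in the sector order above):
  C_11 = (0.90)(0.70) − (-0.40)(-0.45) = 0.4500
  C_12 = −[(-0.05)(0.70) − (-0.40)(-0.40)] = 0.1950
  C_13 = (-0.05)(-0.45) − (0.90)(-0.40) = 0.3825
  C_21 = −[(-0.05)(0.70) − (-0.10)(-0.45)] = 0.0800
  C_22 = (0.75)(0.70) − (-0.10)(-0.40) = 0.4850
  C_23 = −[(0.75)(-0.45) − (-0.05)(-0.40)] = 0.3575
  C_31 = (-0.05)(-0.40) − (-0.10)(0.90) = 0.1100
  C_32 = −[(0.75)(-0.40) − (-0.10)(-0.05)] = 0.3050
  C_33 = (0.75)(0.90) − (-0.05)(-0.05) = 0.6725
det(I−A) = Σ_j (I−A)_1j·C_1j = (0.75)(0.4500) + (-0.05)(0.1950) + (-0.10)(0.3825) = 0.2895
adj(I−A) = Cᵀ =
  [ 0.4500   0.0800   0.1100]
  [ 0.1950   0.4850   0.3050]
  [ 0.3825   0.3575   0.6725]
(I − A)⁻¹ = adj(I−A) / det(I−A) ≈
  [   1.5544     0.2763     0.3800]
  [   0.6736     1.6753     1.0535]
  [   1.3212     1.2349     2.3230]
Δx = (I − A)⁻¹ Δd with Δd having +120 in the Sector 1 component and 0 elsewhere.
So Δx_1 = L_11 · (+120), where L_11 = adj(I−A)_11 / det(I−A) = 0.4500 / 0.2895.
Δx_1 = 0.4500 × (+120) / 0.2895 = 54.00 / 0.2895 ≈ 186.53.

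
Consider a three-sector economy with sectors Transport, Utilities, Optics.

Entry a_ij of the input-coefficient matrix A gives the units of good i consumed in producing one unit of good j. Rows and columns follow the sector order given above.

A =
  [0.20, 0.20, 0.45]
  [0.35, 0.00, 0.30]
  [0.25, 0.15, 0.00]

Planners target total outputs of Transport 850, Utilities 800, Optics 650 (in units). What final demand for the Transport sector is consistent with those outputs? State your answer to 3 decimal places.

I − A =
  [   0.80    -0.20    -0.45]
  [  -0.35     1.00    -0.30]
  [  -0.25    -0.15     1.00]
d = (I − A) x:
  d_T = (+0.80)·850 + (-0.20)·800 + (-0.45)·650 = 227.500
  d_U = (-0.35)·850 + (+1.00)·800 + (-0.30)·650 = 307.500
  d_O = (-0.25)·850 + (-0.15)·800 + (+1.00)·650 = 317.500

d_T = 227.500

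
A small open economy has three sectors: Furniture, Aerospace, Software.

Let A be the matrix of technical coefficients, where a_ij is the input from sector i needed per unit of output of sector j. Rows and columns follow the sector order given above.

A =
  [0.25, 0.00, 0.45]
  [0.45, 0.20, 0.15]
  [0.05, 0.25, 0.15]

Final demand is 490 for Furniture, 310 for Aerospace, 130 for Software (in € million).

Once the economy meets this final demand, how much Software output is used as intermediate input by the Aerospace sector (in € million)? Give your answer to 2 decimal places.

I − A =
  [   0.75     0.00    -0.45]
  [  -0.45     0.80    -0.15]
  [  -0.05    -0.25     0.85]
Cofactors of I−A, C_ij = (−1)^(i+j)·(minor ij) (rows/columns in the sector order above):
  C_11 = (0.80)(0.85) − (-0.15)(-0.25) = 0.6425
  C_12 = −[(-0.45)(0.85) − (-0.15)(-0.05)] = 0.3900
  C_13 = (-0.45)(-0.25) − (0.80)(-0.05) = 0.1525
  C_21 = −[(0.00)(0.85) − (-0.45)(-0.25)] = 0.1125
  C_22 = (0.75)(0.85) − (-0.45)(-0.05) = 0.6150
  C_23 = −[(0.75)(-0.25) − (0.00)(-0.05)] = 0.1875
  C_31 = (0.00)(-0.15) − (-0.45)(0.80) = 0.3600
  C_32 = −[(0.75)(-0.15) − (-0.45)(-0.45)] = 0.3150
  C_33 = (0.75)(0.80) − (0.00)(-0.45) = 0.6000
det(I−A) = Σ_j (I−A)_1j·C_1j = (0.75)(0.6425) + (0.00)(0.3900) + (-0.45)(0.1525) = 0.41325
adj(I−A) = Cᵀ =
  [ 0.6425   0.1125   0.3600]
  [ 0.3900   0.6150   0.3150]
  [ 0.1525   0.1875   0.6000]
(I − A)⁻¹ = adj(I−A) / det(I−A) ≈
  [   1.5547     0.2722     0.8711]
  [   0.9437     1.4882     0.7623]
  [   0.3690     0.4537     1.4519]
First solve x = (I − A)⁻¹ d = adj(I−A)·d / det(I−A); in particular x_2 = (0.3900·490 + 0.6150·310 + 0.3150·130) / 0.41325 = 422.70 / 0.41325 ≈ 1022.8675.
Intermediate flow from 3 to 2: z_32 = a_32 · x_2 = 0.25 × 422.70 / 0.41325 = 105.675 / 0.41325 ≈ 255.72.

z_32 = 255.72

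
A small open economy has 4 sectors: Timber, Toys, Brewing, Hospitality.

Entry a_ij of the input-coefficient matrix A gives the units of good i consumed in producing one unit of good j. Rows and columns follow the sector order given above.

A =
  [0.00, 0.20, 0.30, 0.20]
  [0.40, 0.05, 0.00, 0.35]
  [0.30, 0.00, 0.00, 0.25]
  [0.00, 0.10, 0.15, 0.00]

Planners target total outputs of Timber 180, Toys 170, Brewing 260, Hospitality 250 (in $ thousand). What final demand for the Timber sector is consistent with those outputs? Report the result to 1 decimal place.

I − A =
  [   1.00    -0.20    -0.30    -0.20]
  [  -0.40     0.95     0.00    -0.35]
  [  -0.30     0.00     1.00    -0.25]
  [   0.00    -0.10    -0.15     1.00]
d = (I − A) x:
  d_1 = (+1.00)·180 + (-0.20)·170 + (-0.30)·260 + (-0.20)·250 = 18.0
  d_2 = (-0.40)·180 + (+0.95)·170 + (+0.00)·260 + (-0.35)·250 = 2.0
  d_3 = (-0.30)·180 + (+0.00)·170 + (+1.00)·260 + (-0.25)·250 = 143.5
  d_4 = (+0.00)·180 + (-0.10)·170 + (-0.15)·260 + (+1.00)·250 = 194.0

d_1 = 18.0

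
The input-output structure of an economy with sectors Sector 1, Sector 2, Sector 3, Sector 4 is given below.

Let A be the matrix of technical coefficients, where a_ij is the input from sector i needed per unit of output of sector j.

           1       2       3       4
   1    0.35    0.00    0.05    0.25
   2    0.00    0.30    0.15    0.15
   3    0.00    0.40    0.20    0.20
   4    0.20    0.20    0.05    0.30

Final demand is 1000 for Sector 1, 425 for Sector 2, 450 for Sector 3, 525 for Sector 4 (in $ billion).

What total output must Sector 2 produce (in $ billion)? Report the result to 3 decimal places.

x_2 = 1406.769

I − A =
  [   0.65     0.00    -0.05    -0.25]
  [   0.00     0.70    -0.15    -0.15]
  [   0.00    -0.40     0.80    -0.20]
  [  -0.20    -0.20    -0.05     0.70]
Compute the cofactors C_ij = (−1)^(i+j)·(3×3 minor ij) of I−A; the adjugate is their transpose:
adj(I−A) = Cᵀ =
  [ 0.310000   0.061000   0.039250   0.135000]
  [ 0.030000   0.315500   0.067125   0.097500]
  [ 0.040000   0.188000   0.264000   0.130000]
  [ 0.100000   0.121000   0.049250   0.325000]
det(I−A) = Σ_j (I−A)_1j·C_1j = (0.65)(0.310000) + (0.00)(0.030000) + (-0.05)(0.040000) + (-0.25)(0.100000) = 0.1745
(I − A)⁻¹ = adj(I−A) / det(I−A) ≈
  [   1.7765     0.3496     0.2249     0.7736]
  [   0.1719     1.8080     0.3847     0.5587]
  [   0.2292     1.0774     1.5129     0.7450]
  [   0.5731     0.6934     0.2822     1.8625]
x = (I − A)⁻¹ d = adj(I−A)·d / det(I−A), with det(I−A) = 0.1745:
  x_1 = (0.310000·1000 + 0.061000·425 + 0.039250·450 + 0.135000·525) / 0.1745 = 424.4625 / 0.1745 ≈ 2432.450
  x_2 = (0.030000·1000 + 0.315500·425 + 0.067125·450 + 0.097500·525) / 0.1745 = 245.48125 / 0.1745 ≈ 1406.769
  x_3 = (0.040000·1000 + 0.188000·425 + 0.264000·450 + 0.130000·525) / 0.1745 = 306.95 / 0.1745 ≈ 1759.026
  x_4 = (0.100000·1000 + 0.121000·425 + 0.049250·450 + 0.325000·525) / 0.1745 = 344.2125 / 0.1745 ≈ 1972.564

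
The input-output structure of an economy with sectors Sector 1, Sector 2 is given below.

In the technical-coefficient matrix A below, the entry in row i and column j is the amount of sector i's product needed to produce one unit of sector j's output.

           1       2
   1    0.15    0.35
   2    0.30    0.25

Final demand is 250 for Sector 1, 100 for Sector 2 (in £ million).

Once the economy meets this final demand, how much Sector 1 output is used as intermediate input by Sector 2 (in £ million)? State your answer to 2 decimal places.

I − A =
  [   0.85    -0.35]
  [  -0.30     0.75]
det(I−A) = (0.85)(0.75) − (-0.35)(-0.30) = 0.5325
adj(I−A) = [[0.75, 0.35], [0.30, 0.85]]
(I − A)⁻¹ = adj(I−A) / det(I−A) ≈
  [   1.4085     0.6573]
  [   0.5634     1.5962]
First solve x = (I − A)⁻¹ d = adj(I−A)·d / det(I−A); in particular x_2 = (0.30·250 + 0.85·100) / 0.5325 = 160.00 / 0.5325 ≈ 300.4695.
Intermediate flow from 1 to 2: z_12 = a_12 · x_2 = 0.35 × 160.00 / 0.5325 = 56.00 / 0.5325 ≈ 105.16.

z_12 = 105.16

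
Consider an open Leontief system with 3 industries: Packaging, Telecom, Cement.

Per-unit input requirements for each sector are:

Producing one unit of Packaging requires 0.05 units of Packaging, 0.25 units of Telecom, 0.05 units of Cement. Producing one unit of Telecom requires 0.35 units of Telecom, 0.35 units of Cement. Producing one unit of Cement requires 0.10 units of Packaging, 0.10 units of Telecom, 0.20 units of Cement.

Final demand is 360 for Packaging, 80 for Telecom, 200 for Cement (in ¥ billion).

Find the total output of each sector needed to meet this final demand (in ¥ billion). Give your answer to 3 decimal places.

I − A =
  [   0.95     0.00    -0.10]
  [  -0.25     0.65    -0.10]
  [  -0.05    -0.35     0.80]
Cofactors of I−A, C_ij = (−1)^(i+j)·(minor ij) (rows/columns in the sector order above):
  C_11 = (0.65)(0.80) − (-0.10)(-0.35) = 0.4850
  C_12 = −[(-0.25)(0.80) − (-0.10)(-0.05)] = 0.2050
  C_13 = (-0.25)(-0.35) − (0.65)(-0.05) = 0.1200
  C_21 = −[(0.00)(0.80) − (-0.10)(-0.35)] = 0.0350
  C_22 = (0.95)(0.80) − (-0.10)(-0.05) = 0.7550
  C_23 = −[(0.95)(-0.35) − (0.00)(-0.05)] = 0.3325
  C_31 = (0.00)(-0.10) − (-0.10)(0.65) = 0.0650
  C_32 = −[(0.95)(-0.10) − (-0.10)(-0.25)] = 0.1200
  C_33 = (0.95)(0.65) − (0.00)(-0.25) = 0.6175
det(I−A) = Σ_j (I−A)_1j·C_1j = (0.95)(0.4850) + (0.00)(0.2050) + (-0.10)(0.1200) = 0.44875
adj(I−A) = Cᵀ =
  [ 0.4850   0.0350   0.0650]
  [ 0.2050   0.7550   0.1200]
  [ 0.1200   0.3325   0.6175]
(I − A)⁻¹ = adj(I−A) / det(I−A) ≈
  [   1.0808     0.0780     0.1448]
  [   0.4568     1.6825     0.2674]
  [   0.2674     0.7409     1.3760]
x = (I − A)⁻¹ d = adj(I−A)·d / det(I−A), with det(I−A) = 0.44875:
  x_1 = (0.4850·360 + 0.0350·80 + 0.0650·200) / 0.44875 = 190.40 / 0.44875 ≈ 424.290
  x_2 = (0.2050·360 + 0.7550·80 + 0.1200·200) / 0.44875 = 158.20 / 0.44875 ≈ 352.535
  x_3 = (0.1200·360 + 0.3325·80 + 0.6175·200) / 0.44875 = 193.30 / 0.44875 ≈ 430.752

x_1 = 424.290, x_2 = 352.535, x_3 = 430.752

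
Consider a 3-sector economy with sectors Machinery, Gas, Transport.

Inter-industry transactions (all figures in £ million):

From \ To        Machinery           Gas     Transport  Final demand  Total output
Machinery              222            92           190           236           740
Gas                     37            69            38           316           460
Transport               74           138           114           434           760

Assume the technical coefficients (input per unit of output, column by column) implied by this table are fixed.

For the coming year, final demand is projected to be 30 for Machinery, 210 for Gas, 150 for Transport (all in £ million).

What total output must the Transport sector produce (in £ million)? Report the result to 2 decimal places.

Technical coefficients a_ij = z_ij / X_j:
  a_MM = 222/740 = 0.30, a_GM = 37/740 = 0.05, a_TM = 74/740 = 0.10
  a_MG = 92/460 = 0.20, a_GG = 69/460 = 0.15, a_TG = 138/460 = 0.30
  a_MT = 190/760 = 0.25, a_GT = 38/760 = 0.05, a_TT = 114/760 = 0.15
I − A =
  [   0.70    -0.20    -0.25]
  [  -0.05     0.85    -0.05]
  [  -0.10    -0.30     0.85]
Cofactors of I−A, C_ij = (−1)^(i+j)·(minor ij) (rows/columns in the sector order above):
  C_11 = (0.85)(0.85) − (-0.05)(-0.30) = 0.7075
  C_12 = −[(-0.05)(0.85) − (-0.05)(-0.10)] = 0.0475
  C_13 = (-0.05)(-0.30) − (0.85)(-0.10) = 0.1000
  C_21 = −[(-0.20)(0.85) − (-0.25)(-0.30)] = 0.2450
  C_22 = (0.70)(0.85) − (-0.25)(-0.10) = 0.5700
  C_23 = −[(0.70)(-0.30) − (-0.20)(-0.10)] = 0.2300
  C_31 = (-0.20)(-0.05) − (-0.25)(0.85) = 0.2225
  C_32 = −[(0.70)(-0.05) − (-0.25)(-0.05)] = 0.0475
  C_33 = (0.70)(0.85) − (-0.20)(-0.05) = 0.5850
det(I−A) = Σ_j (I−A)_1j·C_1j = (0.70)(0.7075) + (-0.20)(0.0475) + (-0.25)(0.1000) = 0.46075
adj(I−A) = Cᵀ =
  [ 0.7075   0.2450   0.2225]
  [ 0.0475   0.5700   0.0475]
  [ 0.1000   0.2300   0.5850]
(I − A)⁻¹ = adj(I−A) / det(I−A) ≈
  [   1.5355     0.5317     0.4829]
  [   0.1031     1.2371     0.1031]
  [   0.2170     0.4992     1.2697]
x = (I − A)⁻¹ d = adj(I−A)·d / det(I−A), with det(I−A) = 0.46075:
  x_M = (0.7075·30 + 0.2450·210 + 0.2225·150) / 0.46075 = 106.05 / 0.46075 ≈ 230.17
  x_G = (0.0475·30 + 0.5700·210 + 0.0475·150) / 0.46075 = 128.25 / 0.46075 ≈ 278.35
  x_T = (0.1000·30 + 0.2300·210 + 0.5850·150) / 0.46075 = 139.05 / 0.46075 ≈ 301.79

x_T = 301.79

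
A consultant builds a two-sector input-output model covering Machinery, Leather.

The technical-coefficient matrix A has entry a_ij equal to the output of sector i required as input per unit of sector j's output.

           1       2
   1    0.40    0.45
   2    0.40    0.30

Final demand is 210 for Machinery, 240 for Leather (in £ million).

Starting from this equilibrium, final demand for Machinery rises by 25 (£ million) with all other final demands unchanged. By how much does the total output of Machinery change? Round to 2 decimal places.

I − A =
  [   0.60    -0.45]
  [  -0.40     0.70]
det(I−A) = (0.60)(0.70) − (-0.45)(-0.40) = 0.2400
adj(I−A) = [[0.70, 0.45], [0.40, 0.60]]
(I − A)⁻¹ = adj(I−A) / det(I−A) ≈
  [   2.9167     1.8750]
  [   1.6667     2.5000]
Δx = (I − A)⁻¹ Δd with Δd having +25 in the Machinery component and 0 elsewhere.
So Δx_1 = L_11 · (+25), where L_11 = adj(I−A)_11 / det(I−A) = 0.70 / 0.2400.
Δx_1 = 0.70 × (+25) / 0.2400 = 17.50 / 0.2400 ≈ 72.92.

Δx_1 = 72.92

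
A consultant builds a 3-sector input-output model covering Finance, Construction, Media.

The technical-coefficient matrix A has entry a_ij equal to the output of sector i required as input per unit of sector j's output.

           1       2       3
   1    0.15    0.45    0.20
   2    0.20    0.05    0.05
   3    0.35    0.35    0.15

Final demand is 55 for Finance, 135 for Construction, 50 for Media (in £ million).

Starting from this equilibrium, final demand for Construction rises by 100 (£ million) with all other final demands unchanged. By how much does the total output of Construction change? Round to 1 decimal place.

I − A =
  [   0.85    -0.45    -0.20]
  [  -0.20     0.95    -0.05]
  [  -0.35    -0.35     0.85]
Cofactors of I−A, C_ij = (−1)^(i+j)·(minor ij) (rows/columns in the sector order above):
  C_11 = (0.95)(0.85) − (-0.05)(-0.35) = 0.7900
  C_12 = −[(-0.20)(0.85) − (-0.05)(-0.35)] = 0.1875
  C_13 = (-0.20)(-0.35) − (0.95)(-0.35) = 0.4025
  C_21 = −[(-0.45)(0.85) − (-0.20)(-0.35)] = 0.4525
  C_22 = (0.85)(0.85) − (-0.20)(-0.35) = 0.6525
  C_23 = −[(0.85)(-0.35) − (-0.45)(-0.35)] = 0.4550
  C_31 = (-0.45)(-0.05) − (-0.20)(0.95) = 0.2125
  C_32 = −[(0.85)(-0.05) − (-0.20)(-0.20)] = 0.0825
  C_33 = (0.85)(0.95) − (-0.45)(-0.20) = 0.7175
det(I−A) = Σ_j (I−A)_1j·C_1j = (0.85)(0.7900) + (-0.45)(0.1875) + (-0.20)(0.4025) = 0.506625
adj(I−A) = Cᵀ =
  [ 0.7900   0.4525   0.2125]
  [ 0.1875   0.6525   0.0825]
  [ 0.4025   0.4550   0.7175]
(I − A)⁻¹ = adj(I−A) / det(I−A) ≈
  [   1.5593     0.8932     0.4194]
  [   0.3701     1.2879     0.1628]
  [   0.7945     0.8981     1.4162]
Δx = (I − A)⁻¹ Δd with Δd having +100 in the Construction component and 0 elsewhere.
So Δx_2 = L_22 · (+100), where L_22 = adj(I−A)_22 / det(I−A) = 0.6525 / 0.506625.
Δx_2 = 0.6525 × (+100) / 0.506625 = 65.25 / 0.506625 ≈ 128.8.

Δx_2 = 128.8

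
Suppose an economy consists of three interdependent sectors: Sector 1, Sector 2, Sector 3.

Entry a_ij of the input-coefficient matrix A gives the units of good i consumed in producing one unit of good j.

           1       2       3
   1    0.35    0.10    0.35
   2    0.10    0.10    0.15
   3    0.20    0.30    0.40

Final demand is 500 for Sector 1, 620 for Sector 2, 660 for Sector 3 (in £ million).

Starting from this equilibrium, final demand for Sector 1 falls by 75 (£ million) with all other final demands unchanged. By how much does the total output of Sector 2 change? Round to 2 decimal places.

I − A =
  [   0.65    -0.10    -0.35]
  [  -0.10     0.90    -0.15]
  [  -0.20    -0.30     0.60]
Cofactors of I−A, C_ij = (−1)^(i+j)·(minor ij) (rows/columns in the sector order above):
  C_11 = (0.90)(0.60) − (-0.15)(-0.30) = 0.4950
  C_12 = −[(-0.10)(0.60) − (-0.15)(-0.20)] = 0.0900
  C_13 = (-0.10)(-0.30) − (0.90)(-0.20) = 0.2100
  C_21 = −[(-0.10)(0.60) − (-0.35)(-0.30)] = 0.1650
  C_22 = (0.65)(0.60) − (-0.35)(-0.20) = 0.3200
  C_23 = −[(0.65)(-0.30) − (-0.10)(-0.20)] = 0.2150
  C_31 = (-0.10)(-0.15) − (-0.35)(0.90) = 0.3300
  C_32 = −[(0.65)(-0.15) − (-0.35)(-0.10)] = 0.1325
  C_33 = (0.65)(0.90) − (-0.10)(-0.10) = 0.5750
det(I−A) = Σ_j (I−A)_1j·C_1j = (0.65)(0.4950) + (-0.10)(0.0900) + (-0.35)(0.2100) = 0.23925
adj(I−A) = Cᵀ =
  [ 0.4950   0.1650   0.3300]
  [ 0.0900   0.3200   0.1325]
  [ 0.2100   0.2150   0.5750]
(I − A)⁻¹ = adj(I−A) / det(I−A) ≈
  [   2.0690     0.6897     1.3793]
  [   0.3762     1.3375     0.5538]
  [   0.8777     0.8986     2.4033]
Δx = (I − A)⁻¹ Δd with Δd having -75 in the Sector 1 component and 0 elsewhere.
So Δx_2 = L_21 · (-75), where L_21 = adj(I−A)_21 / det(I−A) = 0.0900 / 0.23925.
Δx_2 = 0.0900 × (-75) / 0.23925 = -6.75 / 0.23925 ≈ -28.21.

Δx_2 = -28.21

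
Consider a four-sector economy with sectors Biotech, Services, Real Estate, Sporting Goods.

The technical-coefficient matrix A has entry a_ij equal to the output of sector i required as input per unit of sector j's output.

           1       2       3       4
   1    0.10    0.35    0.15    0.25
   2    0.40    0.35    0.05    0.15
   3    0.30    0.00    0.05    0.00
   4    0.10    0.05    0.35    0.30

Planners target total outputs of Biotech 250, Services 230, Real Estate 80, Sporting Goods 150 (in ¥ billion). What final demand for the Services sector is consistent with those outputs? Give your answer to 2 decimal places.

I − A =
  [   0.90    -0.35    -0.15    -0.25]
  [  -0.40     0.65    -0.05    -0.15]
  [  -0.30     0.00     0.95     0.00]
  [  -0.10    -0.05    -0.35     0.70]
d = (I − A) x:
  d_1 = (+0.90)·250 + (-0.35)·230 + (-0.15)·80 + (-0.25)·150 = 95.00
  d_2 = (-0.40)·250 + (+0.65)·230 + (-0.05)·80 + (-0.15)·150 = 23.00
  d_3 = (-0.30)·250 + (+0.00)·230 + (+0.95)·80 + (+0.00)·150 = 1.00
  d_4 = (-0.10)·250 + (-0.05)·230 + (-0.35)·80 + (+0.70)·150 = 40.50

d_2 = 23.00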